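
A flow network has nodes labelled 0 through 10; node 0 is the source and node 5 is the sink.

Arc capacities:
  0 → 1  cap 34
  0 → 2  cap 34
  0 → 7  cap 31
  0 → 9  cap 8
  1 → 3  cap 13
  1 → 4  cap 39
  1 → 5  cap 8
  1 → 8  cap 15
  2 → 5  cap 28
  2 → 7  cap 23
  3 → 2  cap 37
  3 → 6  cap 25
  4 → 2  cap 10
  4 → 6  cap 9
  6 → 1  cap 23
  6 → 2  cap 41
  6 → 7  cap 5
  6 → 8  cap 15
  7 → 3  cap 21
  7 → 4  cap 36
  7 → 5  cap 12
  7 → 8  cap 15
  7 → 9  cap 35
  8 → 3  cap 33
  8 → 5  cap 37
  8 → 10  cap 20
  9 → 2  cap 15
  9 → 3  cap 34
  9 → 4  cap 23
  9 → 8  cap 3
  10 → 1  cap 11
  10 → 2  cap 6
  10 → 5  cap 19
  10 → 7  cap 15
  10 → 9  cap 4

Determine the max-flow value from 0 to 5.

Maximum flow value: 96

augment #1: 0→1→5 bottleneck 8, total now 8
augment #2: 0→2→5 bottleneck 28, total now 36
augment #3: 0→7→5 bottleneck 12, total now 48
augment #4: 0→1→8→5 bottleneck 15, total now 63
augment #5: 0→7→8→5 bottleneck 15, total now 78
augment #6: 0→9→8→5 bottleneck 3, total now 81
augment #7: 0→1→3→6→8→5 bottleneck 4, total now 85
augment #8: 0→1→3→6→8→10→5 bottleneck 7, total now 92
augment #9: 0→7→3→6→8→10→5 bottleneck 4, total now 96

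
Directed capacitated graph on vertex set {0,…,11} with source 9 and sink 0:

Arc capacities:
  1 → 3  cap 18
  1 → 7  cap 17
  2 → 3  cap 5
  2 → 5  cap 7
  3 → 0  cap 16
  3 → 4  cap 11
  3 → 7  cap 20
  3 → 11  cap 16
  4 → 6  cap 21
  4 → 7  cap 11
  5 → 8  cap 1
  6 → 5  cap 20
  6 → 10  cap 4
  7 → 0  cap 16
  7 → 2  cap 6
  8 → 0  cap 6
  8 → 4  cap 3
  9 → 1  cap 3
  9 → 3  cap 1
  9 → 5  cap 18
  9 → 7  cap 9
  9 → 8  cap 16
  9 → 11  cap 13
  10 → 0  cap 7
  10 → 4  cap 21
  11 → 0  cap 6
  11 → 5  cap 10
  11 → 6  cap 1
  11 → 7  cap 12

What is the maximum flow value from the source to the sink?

Maximum flow value: 35

augment #1: 9→3→0 bottleneck 1, total now 1
augment #2: 9→7→0 bottleneck 9, total now 10
augment #3: 9→8→0 bottleneck 6, total now 16
augment #4: 9→11→0 bottleneck 6, total now 22
augment #5: 9→1→3→0 bottleneck 3, total now 25
augment #6: 9→11→7→0 bottleneck 7, total now 32
augment #7: 9→8→4→6→10→0 bottleneck 3, total now 35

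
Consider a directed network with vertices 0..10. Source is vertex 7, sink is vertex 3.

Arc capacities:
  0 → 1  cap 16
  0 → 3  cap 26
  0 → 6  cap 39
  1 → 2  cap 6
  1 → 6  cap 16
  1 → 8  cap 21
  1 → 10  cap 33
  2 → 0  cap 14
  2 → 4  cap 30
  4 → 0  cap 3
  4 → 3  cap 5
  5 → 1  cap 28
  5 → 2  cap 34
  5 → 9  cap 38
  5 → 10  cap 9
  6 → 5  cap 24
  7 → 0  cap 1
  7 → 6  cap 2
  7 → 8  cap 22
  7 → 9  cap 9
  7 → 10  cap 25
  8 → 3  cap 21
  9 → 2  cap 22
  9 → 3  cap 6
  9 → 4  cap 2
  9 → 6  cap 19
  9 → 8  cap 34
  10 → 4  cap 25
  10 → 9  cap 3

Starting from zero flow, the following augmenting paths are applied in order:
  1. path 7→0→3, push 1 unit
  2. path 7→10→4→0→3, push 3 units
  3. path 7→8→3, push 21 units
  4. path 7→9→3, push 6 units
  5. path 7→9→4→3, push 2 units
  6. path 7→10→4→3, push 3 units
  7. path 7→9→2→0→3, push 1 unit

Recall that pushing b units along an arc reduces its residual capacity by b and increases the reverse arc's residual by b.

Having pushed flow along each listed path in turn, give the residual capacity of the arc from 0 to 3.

Residual capacity of (0,3): 21

after path 1 (7→0→3, push 1): res(0,3)=25
after path 2 (7→10→4→0→3, push 3): res(0,3)=22
after path 3 (7→8→3, push 21): res(0,3)=22
after path 4 (7→9→3, push 6): res(0,3)=22
after path 5 (7→9→4→3, push 2): res(0,3)=22
after path 6 (7→10→4→3, push 3): res(0,3)=22
after path 7 (7→9→2→0→3, push 1): res(0,3)=21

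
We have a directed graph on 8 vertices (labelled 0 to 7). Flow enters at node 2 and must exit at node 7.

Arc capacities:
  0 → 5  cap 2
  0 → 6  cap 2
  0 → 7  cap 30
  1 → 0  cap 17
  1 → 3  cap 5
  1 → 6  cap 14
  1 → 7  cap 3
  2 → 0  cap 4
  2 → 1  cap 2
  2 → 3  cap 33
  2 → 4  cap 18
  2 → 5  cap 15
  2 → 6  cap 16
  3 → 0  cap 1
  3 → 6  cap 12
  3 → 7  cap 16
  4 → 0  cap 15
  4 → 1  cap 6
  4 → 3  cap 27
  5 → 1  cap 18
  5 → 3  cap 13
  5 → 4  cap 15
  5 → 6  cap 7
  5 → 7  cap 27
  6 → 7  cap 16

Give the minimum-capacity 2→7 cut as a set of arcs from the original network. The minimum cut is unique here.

Min-cut arcs: {(2,0), (2,1), (2,4), (2,5), (3,0), (3,7), (6,7)} (total capacity 72)

augment #1: 2→0→7 push 4
augment #2: 2→1→7 push 2
augment #3: 2→3→7 push 16
augment #4: 2→5→7 push 15
augment #5: 2→6→7 push 16
augment #6: 2→3→0→7 push 1
augment #7: 2→4→0→7 push 15
augment #8: 2→4→1→7 push 1
augment #9: 2→4→1→0→7 push 2
max flow = 72; residual-reachable set from 2 gives S-side
cut edges (S→T): {(2,0), (2,1), (2,4), (2,5), (3,0), (3,7), (6,7)} total cap 72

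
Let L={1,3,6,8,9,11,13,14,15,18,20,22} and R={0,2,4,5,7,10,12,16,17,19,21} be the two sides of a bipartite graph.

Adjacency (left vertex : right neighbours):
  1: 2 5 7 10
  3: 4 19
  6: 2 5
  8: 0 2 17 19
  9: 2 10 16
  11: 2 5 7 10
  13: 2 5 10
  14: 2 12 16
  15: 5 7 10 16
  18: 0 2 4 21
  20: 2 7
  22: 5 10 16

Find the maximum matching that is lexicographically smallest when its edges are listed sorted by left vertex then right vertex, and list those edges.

|M| = 9 (so the lex-smallest maximum matching has 9 edges)
process left vertices in ascending order; for each, take the smallest-labelled available neighbour that still permits 9 edges overall, or leave it unmatched if none does
lex-smallest matching: {1-2, 3-4, 6-5, 8-0, 9-10, 11-7, 14-12, 15-16, 18-21}

Lex-smallest maximum matching: {(1,2), (3,4), (6,5), (8,0), (9,10), (11,7), (14,12), (15,16), (18,21)}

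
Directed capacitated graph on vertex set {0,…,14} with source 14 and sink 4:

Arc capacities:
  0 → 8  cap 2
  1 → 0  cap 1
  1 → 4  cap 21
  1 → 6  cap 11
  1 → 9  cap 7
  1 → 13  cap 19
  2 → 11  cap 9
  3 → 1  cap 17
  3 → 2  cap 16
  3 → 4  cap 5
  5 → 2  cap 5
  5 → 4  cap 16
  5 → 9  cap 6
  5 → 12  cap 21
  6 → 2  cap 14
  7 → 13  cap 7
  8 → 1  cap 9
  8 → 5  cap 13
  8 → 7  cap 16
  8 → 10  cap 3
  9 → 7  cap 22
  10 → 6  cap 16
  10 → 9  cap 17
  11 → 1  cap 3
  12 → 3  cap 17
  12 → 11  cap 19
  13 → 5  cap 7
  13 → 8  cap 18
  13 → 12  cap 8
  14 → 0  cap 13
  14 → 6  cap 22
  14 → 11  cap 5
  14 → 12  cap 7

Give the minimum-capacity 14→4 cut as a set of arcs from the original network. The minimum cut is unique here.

Min-cut arcs: {(0,8), (11,1), (14,12)} (total capacity 12)

augment #1: 14→11→1→4 push 3
augment #2: 14→12→3→4 push 5
augment #3: 14→0→8→1→4 push 2
augment #4: 14→12→3→1→4 push 2
max flow = 12; residual-reachable set from 14 gives S-side
cut edges (S→T): {(0,8), (11,1), (14,12)} total cap 12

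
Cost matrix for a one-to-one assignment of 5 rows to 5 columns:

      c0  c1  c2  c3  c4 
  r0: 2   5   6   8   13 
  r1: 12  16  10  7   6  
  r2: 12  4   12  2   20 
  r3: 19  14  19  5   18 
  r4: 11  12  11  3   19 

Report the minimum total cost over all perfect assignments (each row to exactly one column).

Minimum assignment cost: 28

optimal assignment: row0→col0 (cost 2), row1→col4 (cost 6), row2→col1 (cost 4), row3→col3 (cost 5), row4→col2 (cost 11)
total = 2 + 6 + 4 + 5 + 11 = 28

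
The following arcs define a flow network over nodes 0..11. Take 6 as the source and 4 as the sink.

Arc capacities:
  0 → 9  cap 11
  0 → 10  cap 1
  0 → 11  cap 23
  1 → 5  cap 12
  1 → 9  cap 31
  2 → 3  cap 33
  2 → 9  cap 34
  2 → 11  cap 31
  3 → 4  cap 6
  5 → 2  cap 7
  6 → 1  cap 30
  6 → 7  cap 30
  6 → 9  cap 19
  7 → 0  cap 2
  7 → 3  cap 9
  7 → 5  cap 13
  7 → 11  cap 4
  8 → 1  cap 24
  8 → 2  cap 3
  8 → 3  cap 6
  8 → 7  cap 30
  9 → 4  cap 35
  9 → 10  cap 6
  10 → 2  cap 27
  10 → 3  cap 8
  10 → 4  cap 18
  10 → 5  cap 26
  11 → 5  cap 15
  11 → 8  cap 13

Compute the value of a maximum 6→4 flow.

Maximum flow value: 48

augment #1: 6→9→4 bottleneck 19, total now 19
augment #2: 6→1→9→4 bottleneck 16, total now 35
augment #3: 6→7→3→4 bottleneck 6, total now 41
augment #4: 6→1→9→10→4 bottleneck 6, total now 47
augment #5: 6→7→0→10→4 bottleneck 1, total now 48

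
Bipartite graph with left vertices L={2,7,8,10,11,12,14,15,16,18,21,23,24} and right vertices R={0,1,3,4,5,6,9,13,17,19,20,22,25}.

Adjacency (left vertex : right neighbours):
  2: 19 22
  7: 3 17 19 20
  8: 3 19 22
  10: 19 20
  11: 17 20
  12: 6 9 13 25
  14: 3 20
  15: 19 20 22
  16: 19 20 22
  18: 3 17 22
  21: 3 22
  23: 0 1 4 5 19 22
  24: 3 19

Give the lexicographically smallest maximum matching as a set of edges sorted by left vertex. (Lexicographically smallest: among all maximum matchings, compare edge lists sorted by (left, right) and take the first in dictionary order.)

|M| = 7 (so the lex-smallest maximum matching has 7 edges)
process left vertices in ascending order; for each, take the smallest-labelled available neighbour that still permits 7 edges overall, or leave it unmatched if none does
lex-smallest matching: {2-19, 7-3, 8-22, 10-20, 11-17, 12-6, 23-0}

Lex-smallest maximum matching: {(2,19), (7,3), (8,22), (10,20), (11,17), (12,6), (23,0)}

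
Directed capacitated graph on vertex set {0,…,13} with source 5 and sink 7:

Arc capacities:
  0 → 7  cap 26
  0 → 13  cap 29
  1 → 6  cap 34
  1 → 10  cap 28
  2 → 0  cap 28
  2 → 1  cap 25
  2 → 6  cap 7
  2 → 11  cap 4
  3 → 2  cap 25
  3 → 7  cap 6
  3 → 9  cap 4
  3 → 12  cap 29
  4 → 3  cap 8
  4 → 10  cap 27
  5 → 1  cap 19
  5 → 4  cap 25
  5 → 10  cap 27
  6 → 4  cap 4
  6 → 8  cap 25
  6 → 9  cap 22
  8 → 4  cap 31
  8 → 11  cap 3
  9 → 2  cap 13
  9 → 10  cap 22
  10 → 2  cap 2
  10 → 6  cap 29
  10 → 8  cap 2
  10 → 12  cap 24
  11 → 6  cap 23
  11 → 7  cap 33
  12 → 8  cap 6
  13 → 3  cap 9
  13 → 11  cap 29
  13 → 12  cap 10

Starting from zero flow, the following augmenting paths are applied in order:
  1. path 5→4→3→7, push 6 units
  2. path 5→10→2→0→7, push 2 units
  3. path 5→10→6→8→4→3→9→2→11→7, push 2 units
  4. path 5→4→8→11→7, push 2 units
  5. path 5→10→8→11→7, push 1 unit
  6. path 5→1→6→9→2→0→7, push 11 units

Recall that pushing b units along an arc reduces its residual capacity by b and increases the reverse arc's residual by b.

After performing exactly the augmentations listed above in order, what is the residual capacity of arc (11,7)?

Residual capacity of (11,7): 28

after path 1 (5→4→3→7, push 6): res(11,7)=33
after path 2 (5→10→2→0→7, push 2): res(11,7)=33
after path 3 (5→10→6→8→4→3→9→2→11→7, push 2): res(11,7)=31
after path 4 (5→4→8→11→7, push 2): res(11,7)=29
after path 5 (5→10→8→11→7, push 1): res(11,7)=28
after path 6 (5→1→6→9→2→0→7, push 11): res(11,7)=28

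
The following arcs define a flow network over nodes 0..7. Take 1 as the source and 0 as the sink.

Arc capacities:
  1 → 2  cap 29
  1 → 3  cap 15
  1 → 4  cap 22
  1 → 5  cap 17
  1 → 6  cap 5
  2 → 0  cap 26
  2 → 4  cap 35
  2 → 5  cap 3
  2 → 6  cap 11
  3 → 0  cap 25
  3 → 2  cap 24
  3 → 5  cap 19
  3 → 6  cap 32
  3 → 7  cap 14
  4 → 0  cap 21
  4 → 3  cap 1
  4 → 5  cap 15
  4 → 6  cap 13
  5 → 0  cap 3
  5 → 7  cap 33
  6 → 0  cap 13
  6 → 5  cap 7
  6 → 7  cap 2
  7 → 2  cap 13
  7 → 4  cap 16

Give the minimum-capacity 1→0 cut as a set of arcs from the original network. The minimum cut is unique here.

augment #1: 1→2→0 push 26
augment #2: 1→3→0 push 15
augment #3: 1→4→0 push 21
augment #4: 1→5→0 push 3
augment #5: 1→6→0 push 5
augment #6: 1→2→6→0 push 3
augment #7: 1→4→3→0 push 1
augment #8: 1→5→7→2→6→0 push 5
max flow = 79; residual-reachable set from 1 gives S-side
cut edges (S→T): {(1,3), (2,0), (4,0), (4,3), (5,0), (6,0)} total cap 79

Min-cut arcs: {(1,3), (2,0), (4,0), (4,3), (5,0), (6,0)} (total capacity 79)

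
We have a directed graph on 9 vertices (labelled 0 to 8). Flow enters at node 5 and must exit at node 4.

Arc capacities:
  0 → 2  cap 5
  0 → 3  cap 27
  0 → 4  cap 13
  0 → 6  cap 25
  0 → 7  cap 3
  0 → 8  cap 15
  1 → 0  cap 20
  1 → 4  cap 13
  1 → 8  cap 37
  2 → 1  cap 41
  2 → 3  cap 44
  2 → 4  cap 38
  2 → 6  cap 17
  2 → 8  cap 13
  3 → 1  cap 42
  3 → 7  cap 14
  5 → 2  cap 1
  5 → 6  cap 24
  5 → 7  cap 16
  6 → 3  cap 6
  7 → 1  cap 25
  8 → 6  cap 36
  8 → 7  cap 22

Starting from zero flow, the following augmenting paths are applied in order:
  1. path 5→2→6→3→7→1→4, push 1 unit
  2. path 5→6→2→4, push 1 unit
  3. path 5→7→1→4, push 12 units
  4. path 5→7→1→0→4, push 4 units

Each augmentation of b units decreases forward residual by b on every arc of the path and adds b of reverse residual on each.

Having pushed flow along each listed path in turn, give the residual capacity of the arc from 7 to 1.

after path 1 (5→2→6→3→7→1→4, push 1): res(7,1)=24
after path 2 (5→6→2→4, push 1): res(7,1)=24
after path 3 (5→7→1→4, push 12): res(7,1)=12
after path 4 (5→7→1→0→4, push 4): res(7,1)=8

Residual capacity of (7,1): 8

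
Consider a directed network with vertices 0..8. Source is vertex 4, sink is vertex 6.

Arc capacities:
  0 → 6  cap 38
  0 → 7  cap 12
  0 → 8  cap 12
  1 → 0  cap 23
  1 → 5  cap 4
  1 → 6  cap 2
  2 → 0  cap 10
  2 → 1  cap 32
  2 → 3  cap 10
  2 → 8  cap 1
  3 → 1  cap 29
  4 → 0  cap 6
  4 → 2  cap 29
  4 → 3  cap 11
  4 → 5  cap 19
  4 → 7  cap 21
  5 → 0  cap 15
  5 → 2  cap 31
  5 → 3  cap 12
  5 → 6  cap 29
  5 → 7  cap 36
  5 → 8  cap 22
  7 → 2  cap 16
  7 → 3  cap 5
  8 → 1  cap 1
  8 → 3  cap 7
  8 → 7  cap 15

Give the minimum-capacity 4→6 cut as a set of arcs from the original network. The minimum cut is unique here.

augment #1: 4→0→6 push 6
augment #2: 4→5→6 push 19
augment #3: 4→2→0→6 push 10
augment #4: 4→2→1→6 push 2
augment #5: 4→2→1→0→6 push 17
augment #6: 4→3→1→0→6 push 5
augment #7: 4→3→1→5→6 push 4
max flow = 63; residual-reachable set from 4 gives S-side
cut edges (S→T): {(0,6), (1,5), (1,6), (4,5)} total cap 63

Min-cut arcs: {(0,6), (1,5), (1,6), (4,5)} (total capacity 63)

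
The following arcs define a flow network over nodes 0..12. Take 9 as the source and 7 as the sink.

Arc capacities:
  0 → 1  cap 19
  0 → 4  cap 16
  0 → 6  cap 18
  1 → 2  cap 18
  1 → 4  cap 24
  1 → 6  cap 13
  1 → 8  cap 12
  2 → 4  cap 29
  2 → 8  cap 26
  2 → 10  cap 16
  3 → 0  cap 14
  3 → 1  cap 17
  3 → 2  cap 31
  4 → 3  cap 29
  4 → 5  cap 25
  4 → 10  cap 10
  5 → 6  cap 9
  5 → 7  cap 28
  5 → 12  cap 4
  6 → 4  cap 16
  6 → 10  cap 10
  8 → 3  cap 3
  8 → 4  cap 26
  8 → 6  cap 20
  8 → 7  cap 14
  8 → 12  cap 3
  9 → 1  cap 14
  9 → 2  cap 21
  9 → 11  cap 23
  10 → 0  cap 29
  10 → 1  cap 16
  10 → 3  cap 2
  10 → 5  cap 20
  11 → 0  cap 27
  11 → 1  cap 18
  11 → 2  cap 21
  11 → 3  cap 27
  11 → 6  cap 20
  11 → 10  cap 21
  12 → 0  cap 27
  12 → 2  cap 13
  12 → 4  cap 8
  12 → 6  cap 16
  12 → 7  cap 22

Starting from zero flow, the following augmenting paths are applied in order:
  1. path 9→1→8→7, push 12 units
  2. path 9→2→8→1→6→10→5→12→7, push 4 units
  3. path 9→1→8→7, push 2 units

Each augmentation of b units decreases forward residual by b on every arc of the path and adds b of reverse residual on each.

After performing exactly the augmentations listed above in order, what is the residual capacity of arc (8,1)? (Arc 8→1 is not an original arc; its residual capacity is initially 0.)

after path 1 (9→1→8→7, push 12): res(8,1)=12
after path 2 (9→2→8→1→6→10→5→12→7, push 4): res(8,1)=8
after path 3 (9→1→8→7, push 2): res(8,1)=10

Residual capacity of (8,1): 10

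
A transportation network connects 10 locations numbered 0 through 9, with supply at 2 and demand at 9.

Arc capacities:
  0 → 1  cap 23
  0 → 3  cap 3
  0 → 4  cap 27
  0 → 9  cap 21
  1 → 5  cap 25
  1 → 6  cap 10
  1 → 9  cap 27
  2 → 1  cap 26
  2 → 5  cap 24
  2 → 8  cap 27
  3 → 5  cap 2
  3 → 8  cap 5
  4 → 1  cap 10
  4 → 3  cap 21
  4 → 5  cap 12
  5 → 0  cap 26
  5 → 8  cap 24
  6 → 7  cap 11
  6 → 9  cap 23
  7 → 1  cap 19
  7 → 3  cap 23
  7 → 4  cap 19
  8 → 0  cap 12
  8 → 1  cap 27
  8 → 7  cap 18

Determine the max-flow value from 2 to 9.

augment #1: 2→1→9 bottleneck 26, total now 26
augment #2: 2→5→0→9 bottleneck 21, total now 47
augment #3: 2→8→1→9 bottleneck 1, total now 48
augment #4: 2→8→1→6→9 bottleneck 10, total now 58

Maximum flow value: 58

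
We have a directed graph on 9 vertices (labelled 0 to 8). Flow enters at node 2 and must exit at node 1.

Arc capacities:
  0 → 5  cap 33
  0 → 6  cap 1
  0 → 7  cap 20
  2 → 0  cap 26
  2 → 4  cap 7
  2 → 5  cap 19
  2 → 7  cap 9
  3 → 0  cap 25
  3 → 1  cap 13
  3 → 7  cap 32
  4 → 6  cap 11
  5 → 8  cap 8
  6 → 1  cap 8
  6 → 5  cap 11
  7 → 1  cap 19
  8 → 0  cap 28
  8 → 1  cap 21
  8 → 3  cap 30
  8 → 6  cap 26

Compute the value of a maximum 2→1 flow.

Maximum flow value: 35

augment #1: 2→7→1 bottleneck 9, total now 9
augment #2: 2→0→6→1 bottleneck 1, total now 10
augment #3: 2→0→7→1 bottleneck 10, total now 20
augment #4: 2→4→6→1 bottleneck 7, total now 27
augment #5: 2→5→8→1 bottleneck 8, total now 35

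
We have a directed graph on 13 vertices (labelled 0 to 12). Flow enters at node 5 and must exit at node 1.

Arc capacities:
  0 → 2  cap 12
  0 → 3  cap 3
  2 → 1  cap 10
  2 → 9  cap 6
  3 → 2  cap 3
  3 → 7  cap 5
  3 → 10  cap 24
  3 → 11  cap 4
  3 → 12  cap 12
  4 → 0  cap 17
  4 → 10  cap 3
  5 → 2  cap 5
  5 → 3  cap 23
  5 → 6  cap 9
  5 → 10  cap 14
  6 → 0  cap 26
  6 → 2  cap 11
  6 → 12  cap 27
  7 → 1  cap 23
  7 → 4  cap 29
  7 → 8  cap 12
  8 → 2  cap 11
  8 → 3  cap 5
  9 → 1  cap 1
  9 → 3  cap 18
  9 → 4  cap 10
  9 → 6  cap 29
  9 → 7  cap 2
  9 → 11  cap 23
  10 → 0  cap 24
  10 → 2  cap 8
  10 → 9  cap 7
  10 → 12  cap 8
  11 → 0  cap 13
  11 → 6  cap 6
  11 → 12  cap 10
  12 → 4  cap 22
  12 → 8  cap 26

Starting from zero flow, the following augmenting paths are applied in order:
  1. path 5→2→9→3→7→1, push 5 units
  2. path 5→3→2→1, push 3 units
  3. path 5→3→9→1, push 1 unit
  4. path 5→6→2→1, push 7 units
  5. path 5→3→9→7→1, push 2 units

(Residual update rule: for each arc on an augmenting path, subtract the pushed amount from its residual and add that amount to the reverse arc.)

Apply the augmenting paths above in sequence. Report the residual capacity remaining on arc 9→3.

after path 1 (5→2→9→3→7→1, push 5): res(9,3)=13
after path 2 (5→3→2→1, push 3): res(9,3)=13
after path 3 (5→3→9→1, push 1): res(9,3)=14
after path 4 (5→6→2→1, push 7): res(9,3)=14
after path 5 (5→3→9→7→1, push 2): res(9,3)=16

Residual capacity of (9,3): 16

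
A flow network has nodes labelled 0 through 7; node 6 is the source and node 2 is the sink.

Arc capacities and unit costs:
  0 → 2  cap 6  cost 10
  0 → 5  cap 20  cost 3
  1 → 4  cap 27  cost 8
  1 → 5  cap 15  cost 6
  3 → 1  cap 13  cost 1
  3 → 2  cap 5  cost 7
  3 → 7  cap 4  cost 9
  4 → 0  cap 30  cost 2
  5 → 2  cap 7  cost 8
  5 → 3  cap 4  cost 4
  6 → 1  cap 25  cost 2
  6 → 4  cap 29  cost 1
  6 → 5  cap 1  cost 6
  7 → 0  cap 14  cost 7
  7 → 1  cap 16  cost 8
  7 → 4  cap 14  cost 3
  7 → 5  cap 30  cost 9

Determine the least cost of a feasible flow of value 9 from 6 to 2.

shortest-cost path #1: 6→4→0→2 push 6 @ unit cost 13 (adds 78)
shortest-cost path #2: 6→5→2 push 1 @ unit cost 14 (adds 14)
shortest-cost path #3: 6→4→0→5→2 push 2 @ unit cost 14 (adds 28)
total cost = 120

Minimum cost for 9 units: 120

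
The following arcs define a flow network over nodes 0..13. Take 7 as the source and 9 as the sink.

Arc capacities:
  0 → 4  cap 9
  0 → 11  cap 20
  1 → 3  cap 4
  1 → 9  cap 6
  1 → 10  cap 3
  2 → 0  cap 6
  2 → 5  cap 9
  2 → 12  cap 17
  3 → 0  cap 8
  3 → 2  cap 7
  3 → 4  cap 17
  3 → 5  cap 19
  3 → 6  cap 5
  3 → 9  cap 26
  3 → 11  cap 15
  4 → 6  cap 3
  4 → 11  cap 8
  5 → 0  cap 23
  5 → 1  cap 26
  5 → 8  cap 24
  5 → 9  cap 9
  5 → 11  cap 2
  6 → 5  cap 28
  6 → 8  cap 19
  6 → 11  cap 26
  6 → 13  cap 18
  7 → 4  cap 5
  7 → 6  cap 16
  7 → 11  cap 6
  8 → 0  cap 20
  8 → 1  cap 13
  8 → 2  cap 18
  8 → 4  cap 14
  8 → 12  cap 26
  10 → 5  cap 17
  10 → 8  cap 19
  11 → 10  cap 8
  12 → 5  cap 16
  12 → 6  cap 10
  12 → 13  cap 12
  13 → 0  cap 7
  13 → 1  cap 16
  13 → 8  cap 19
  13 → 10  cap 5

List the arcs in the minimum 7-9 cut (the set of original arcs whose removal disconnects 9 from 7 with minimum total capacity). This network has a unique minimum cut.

augment #1: 7→6→5→9 push 9
augment #2: 7→6→5→1→9 push 6
augment #3: 7→6→5→1→3→9 push 1
augment #4: 7→4→6→5→1→3→9 push 3
max flow = 19; residual-reachable set from 7 gives S-side
cut edges (S→T): {(1,3), (1,9), (5,9)} total cap 19

Min-cut arcs: {(1,3), (1,9), (5,9)} (total capacity 19)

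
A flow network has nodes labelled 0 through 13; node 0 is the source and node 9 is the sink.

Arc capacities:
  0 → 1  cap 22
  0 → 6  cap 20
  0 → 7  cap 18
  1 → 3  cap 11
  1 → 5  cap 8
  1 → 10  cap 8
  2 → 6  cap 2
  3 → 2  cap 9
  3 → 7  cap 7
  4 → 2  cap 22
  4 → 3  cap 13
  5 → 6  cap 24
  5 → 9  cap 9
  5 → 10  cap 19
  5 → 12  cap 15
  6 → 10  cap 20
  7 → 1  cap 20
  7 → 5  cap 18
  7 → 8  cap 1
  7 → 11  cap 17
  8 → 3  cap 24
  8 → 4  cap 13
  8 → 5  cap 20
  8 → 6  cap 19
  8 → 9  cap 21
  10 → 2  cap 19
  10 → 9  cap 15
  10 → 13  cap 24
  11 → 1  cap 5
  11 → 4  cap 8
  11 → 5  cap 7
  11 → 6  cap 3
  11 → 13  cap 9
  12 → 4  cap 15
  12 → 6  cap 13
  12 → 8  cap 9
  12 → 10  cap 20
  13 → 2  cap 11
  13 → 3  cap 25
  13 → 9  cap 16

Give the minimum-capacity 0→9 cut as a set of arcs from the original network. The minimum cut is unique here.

Min-cut arcs: {(5,9), (7,8), (10,9), (12,8), (13,9)} (total capacity 50)

augment #1: 0→1→5→9 push 8
augment #2: 0→1→10→9 push 8
augment #3: 0→6→10→9 push 7
augment #4: 0→7→5→9 push 1
augment #5: 0→7→8→9 push 1
augment #6: 0→6→10→13→9 push 13
augment #7: 0→7→11→13→9 push 3
augment #8: 0→7→5→12→8→9 push 9
max flow = 50; residual-reachable set from 0 gives S-side
cut edges (S→T): {(5,9), (7,8), (10,9), (12,8), (13,9)} total cap 50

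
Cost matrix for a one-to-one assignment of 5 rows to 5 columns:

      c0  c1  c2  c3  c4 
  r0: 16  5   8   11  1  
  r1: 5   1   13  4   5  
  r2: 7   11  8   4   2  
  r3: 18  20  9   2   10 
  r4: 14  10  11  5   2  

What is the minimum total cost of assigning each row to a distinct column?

optimal assignment: row0→col2 (cost 8), row1→col1 (cost 1), row2→col0 (cost 7), row3→col3 (cost 2), row4→col4 (cost 2)
total = 8 + 1 + 7 + 2 + 2 = 20

Minimum assignment cost: 20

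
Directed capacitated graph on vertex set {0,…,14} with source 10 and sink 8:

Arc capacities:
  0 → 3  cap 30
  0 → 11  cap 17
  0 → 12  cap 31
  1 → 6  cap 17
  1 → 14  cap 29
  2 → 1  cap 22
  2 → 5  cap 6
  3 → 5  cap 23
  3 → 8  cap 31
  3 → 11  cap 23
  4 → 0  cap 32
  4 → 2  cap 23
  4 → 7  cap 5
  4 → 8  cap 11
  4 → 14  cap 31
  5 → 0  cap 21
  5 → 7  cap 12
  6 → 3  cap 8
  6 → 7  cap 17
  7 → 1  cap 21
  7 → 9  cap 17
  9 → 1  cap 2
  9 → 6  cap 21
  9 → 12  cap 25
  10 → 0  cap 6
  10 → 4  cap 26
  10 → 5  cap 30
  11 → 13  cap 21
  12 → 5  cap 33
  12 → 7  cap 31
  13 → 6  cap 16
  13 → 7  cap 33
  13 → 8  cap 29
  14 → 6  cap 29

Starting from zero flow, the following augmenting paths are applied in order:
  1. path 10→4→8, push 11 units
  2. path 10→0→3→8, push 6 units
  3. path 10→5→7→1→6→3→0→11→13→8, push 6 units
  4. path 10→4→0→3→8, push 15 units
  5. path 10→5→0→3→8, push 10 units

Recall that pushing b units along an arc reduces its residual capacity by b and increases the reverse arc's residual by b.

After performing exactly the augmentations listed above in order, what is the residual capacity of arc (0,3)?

Residual capacity of (0,3): 5

after path 1 (10→4→8, push 11): res(0,3)=30
after path 2 (10→0→3→8, push 6): res(0,3)=24
after path 3 (10→5→7→1→6→3→0→11→13→8, push 6): res(0,3)=30
after path 4 (10→4→0→3→8, push 15): res(0,3)=15
after path 5 (10→5→0→3→8, push 10): res(0,3)=5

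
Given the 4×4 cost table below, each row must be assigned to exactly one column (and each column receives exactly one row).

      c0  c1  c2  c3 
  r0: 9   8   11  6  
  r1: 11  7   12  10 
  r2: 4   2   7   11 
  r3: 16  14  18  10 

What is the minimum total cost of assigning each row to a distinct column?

Minimum assignment cost: 32

optimal assignment: row0→col2 (cost 11), row1→col1 (cost 7), row2→col0 (cost 4), row3→col3 (cost 10)
total = 11 + 7 + 4 + 10 = 32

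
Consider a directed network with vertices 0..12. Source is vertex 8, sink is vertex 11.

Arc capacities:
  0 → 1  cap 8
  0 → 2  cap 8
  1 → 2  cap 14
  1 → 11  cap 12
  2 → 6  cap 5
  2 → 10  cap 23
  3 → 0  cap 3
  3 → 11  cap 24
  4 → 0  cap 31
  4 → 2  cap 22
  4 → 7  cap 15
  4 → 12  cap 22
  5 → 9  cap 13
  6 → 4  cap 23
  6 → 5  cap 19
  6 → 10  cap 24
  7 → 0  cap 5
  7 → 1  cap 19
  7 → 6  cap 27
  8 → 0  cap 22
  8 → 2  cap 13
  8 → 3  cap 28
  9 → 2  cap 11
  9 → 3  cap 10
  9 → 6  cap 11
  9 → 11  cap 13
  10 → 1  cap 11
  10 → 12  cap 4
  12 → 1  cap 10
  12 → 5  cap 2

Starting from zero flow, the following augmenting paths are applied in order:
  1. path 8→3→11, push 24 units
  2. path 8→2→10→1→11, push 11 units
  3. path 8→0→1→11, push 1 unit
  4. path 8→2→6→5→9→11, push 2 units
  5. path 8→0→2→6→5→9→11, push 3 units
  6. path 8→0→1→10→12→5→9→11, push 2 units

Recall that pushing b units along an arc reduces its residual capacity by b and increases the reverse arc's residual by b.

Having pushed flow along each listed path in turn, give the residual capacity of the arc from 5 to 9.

after path 1 (8→3→11, push 24): res(5,9)=13
after path 2 (8→2→10→1→11, push 11): res(5,9)=13
after path 3 (8→0→1→11, push 1): res(5,9)=13
after path 4 (8→2→6→5→9→11, push 2): res(5,9)=11
after path 5 (8→0→2→6→5→9→11, push 3): res(5,9)=8
after path 6 (8→0→1→10→12→5→9→11, push 2): res(5,9)=6

Residual capacity of (5,9): 6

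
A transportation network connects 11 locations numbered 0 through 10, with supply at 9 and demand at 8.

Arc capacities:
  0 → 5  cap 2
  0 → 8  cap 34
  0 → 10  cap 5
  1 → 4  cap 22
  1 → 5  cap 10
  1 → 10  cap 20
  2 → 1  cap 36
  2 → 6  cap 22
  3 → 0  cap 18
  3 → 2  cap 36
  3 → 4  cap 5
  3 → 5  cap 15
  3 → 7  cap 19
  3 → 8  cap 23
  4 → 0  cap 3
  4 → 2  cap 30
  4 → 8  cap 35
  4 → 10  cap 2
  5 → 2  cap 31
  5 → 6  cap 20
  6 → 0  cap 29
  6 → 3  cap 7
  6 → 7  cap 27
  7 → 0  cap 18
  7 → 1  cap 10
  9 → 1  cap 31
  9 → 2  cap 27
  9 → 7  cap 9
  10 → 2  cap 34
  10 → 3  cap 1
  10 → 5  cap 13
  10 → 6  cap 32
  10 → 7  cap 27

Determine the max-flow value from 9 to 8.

Maximum flow value: 64

augment #1: 9→1→4→8 bottleneck 22, total now 22
augment #2: 9→7→0→8 bottleneck 9, total now 31
augment #3: 9→1→10→3→8 bottleneck 1, total now 32
augment #4: 9→2→6→0→8 bottleneck 22, total now 54
augment #5: 9→1→5→6→0→8 bottleneck 3, total now 57
augment #6: 9→1→5→6→3→8 bottleneck 5, total now 62
augment #7: 9→2→1→5→6→3→8 bottleneck 2, total now 64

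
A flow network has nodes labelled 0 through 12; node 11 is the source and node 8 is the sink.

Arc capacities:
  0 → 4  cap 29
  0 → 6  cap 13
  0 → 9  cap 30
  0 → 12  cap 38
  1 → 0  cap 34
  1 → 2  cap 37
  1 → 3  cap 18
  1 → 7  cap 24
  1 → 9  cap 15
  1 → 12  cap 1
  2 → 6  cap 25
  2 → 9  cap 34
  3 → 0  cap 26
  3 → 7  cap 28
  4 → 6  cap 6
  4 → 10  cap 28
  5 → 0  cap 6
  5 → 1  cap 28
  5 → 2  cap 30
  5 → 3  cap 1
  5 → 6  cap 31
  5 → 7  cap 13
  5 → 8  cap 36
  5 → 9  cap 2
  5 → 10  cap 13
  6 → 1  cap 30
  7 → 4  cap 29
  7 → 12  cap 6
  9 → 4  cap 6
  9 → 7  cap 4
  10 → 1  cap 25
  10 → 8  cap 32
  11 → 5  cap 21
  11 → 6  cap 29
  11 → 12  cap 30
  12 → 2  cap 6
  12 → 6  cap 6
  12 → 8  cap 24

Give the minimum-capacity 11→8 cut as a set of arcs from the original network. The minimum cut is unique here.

augment #1: 11→5→8 push 21
augment #2: 11→12→8 push 24
augment #3: 11→6→1→0→4→10→8 push 28
max flow = 73; residual-reachable set from 11 gives S-side
cut edges (S→T): {(4,10), (11,5), (12,8)} total cap 73

Min-cut arcs: {(4,10), (11,5), (12,8)} (total capacity 73)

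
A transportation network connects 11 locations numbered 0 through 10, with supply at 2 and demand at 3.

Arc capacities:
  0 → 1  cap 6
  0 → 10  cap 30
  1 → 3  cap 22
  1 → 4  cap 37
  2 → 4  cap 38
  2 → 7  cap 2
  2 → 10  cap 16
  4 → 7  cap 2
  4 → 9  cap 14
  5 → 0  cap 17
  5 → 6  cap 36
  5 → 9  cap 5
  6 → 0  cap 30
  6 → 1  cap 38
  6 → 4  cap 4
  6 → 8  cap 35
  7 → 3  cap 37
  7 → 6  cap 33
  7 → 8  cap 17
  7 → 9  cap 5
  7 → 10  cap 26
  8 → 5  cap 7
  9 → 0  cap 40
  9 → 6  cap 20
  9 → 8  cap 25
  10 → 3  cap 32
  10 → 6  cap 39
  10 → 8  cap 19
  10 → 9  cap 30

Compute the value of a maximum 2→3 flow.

augment #1: 2→7→3 bottleneck 2, total now 2
augment #2: 2→10→3 bottleneck 16, total now 18
augment #3: 2→4→7→3 bottleneck 2, total now 20
augment #4: 2→4→9→0→1→3 bottleneck 6, total now 26
augment #5: 2→4→9→0→10→3 bottleneck 8, total now 34

Maximum flow value: 34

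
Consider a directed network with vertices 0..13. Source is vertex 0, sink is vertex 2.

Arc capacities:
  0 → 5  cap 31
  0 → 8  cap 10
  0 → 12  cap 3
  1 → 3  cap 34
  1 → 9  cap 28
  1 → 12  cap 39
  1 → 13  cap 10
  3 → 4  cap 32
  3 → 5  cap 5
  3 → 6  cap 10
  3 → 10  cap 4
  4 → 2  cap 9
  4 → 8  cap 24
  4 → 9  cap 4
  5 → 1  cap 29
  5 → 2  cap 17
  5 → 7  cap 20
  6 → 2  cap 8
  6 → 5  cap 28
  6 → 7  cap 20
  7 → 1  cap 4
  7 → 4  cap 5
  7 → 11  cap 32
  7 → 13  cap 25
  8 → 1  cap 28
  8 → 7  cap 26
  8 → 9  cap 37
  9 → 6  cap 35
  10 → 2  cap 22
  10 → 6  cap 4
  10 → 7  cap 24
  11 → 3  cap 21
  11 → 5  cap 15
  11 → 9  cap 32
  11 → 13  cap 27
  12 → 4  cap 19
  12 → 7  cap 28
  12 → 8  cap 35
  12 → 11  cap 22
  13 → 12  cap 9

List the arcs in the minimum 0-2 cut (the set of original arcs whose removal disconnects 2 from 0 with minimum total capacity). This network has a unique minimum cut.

augment #1: 0→5→2 push 17
augment #2: 0→12→4→2 push 3
augment #3: 0→5→7→4→2 push 5
augment #4: 0→8→9→6→2 push 8
augment #5: 0→5→1→3→4→2 push 1
augment #6: 0→5→1→3→10→2 push 4
max flow = 38; residual-reachable set from 0 gives S-side
cut edges (S→T): {(3,10), (4,2), (5,2), (6,2)} total cap 38

Min-cut arcs: {(3,10), (4,2), (5,2), (6,2)} (total capacity 38)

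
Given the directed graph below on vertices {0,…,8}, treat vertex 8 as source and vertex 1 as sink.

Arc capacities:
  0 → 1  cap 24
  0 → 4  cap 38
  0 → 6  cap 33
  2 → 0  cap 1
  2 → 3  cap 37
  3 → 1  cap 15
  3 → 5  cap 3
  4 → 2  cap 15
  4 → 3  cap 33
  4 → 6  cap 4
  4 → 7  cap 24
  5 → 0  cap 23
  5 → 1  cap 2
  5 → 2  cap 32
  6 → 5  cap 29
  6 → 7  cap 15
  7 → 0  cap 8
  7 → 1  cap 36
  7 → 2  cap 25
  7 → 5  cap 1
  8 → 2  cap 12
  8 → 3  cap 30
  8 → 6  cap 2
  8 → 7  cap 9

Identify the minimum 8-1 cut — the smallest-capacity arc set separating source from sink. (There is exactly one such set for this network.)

augment #1: 8→3→1 push 15
augment #2: 8→7→1 push 9
augment #3: 8→2→0→1 push 1
augment #4: 8→3→5→1 push 2
augment #5: 8→6→7→1 push 2
augment #6: 8→3→5→0→1 push 1
max flow = 30; residual-reachable set from 8 gives S-side
cut edges (S→T): {(2,0), (3,1), (3,5), (8,6), (8,7)} total cap 30

Min-cut arcs: {(2,0), (3,1), (3,5), (8,6), (8,7)} (total capacity 30)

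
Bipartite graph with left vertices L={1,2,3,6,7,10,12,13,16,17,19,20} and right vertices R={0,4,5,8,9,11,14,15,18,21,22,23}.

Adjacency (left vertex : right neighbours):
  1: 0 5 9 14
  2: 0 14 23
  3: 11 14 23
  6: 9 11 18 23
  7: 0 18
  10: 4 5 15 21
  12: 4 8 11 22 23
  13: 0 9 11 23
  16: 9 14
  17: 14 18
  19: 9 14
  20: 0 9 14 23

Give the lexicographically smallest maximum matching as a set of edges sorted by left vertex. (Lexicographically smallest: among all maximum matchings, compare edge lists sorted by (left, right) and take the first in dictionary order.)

Lex-smallest maximum matching: {(1,5), (2,0), (3,11), (6,9), (7,18), (10,4), (12,8), (13,23), (16,14)}

|M| = 9 (so the lex-smallest maximum matching has 9 edges)
process left vertices in ascending order; for each, take the smallest-labelled available neighbour that still permits 9 edges overall, or leave it unmatched if none does
lex-smallest matching: {1-5, 2-0, 3-11, 6-9, 7-18, 10-4, 12-8, 13-23, 16-14}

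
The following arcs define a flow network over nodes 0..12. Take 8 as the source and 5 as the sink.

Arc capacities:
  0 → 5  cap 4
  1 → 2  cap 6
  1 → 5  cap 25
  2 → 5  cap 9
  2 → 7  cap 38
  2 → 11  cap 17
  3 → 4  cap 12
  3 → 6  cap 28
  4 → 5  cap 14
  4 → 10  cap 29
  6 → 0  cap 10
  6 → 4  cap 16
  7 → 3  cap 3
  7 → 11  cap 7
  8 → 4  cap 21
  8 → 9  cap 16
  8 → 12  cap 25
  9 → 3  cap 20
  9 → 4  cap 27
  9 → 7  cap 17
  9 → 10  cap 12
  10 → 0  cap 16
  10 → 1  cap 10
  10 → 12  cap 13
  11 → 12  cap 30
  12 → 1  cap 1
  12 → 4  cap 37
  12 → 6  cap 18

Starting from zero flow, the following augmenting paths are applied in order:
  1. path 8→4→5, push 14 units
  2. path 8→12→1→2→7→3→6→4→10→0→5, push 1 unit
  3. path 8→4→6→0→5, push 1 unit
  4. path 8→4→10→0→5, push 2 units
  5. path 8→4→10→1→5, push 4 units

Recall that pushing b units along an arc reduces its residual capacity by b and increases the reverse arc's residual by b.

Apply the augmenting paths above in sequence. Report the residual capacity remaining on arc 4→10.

after path 1 (8→4→5, push 14): res(4,10)=29
after path 2 (8→12→1→2→7→3→6→4→10→0→5, push 1): res(4,10)=28
after path 3 (8→4→6→0→5, push 1): res(4,10)=28
after path 4 (8→4→10→0→5, push 2): res(4,10)=26
after path 5 (8→4→10→1→5, push 4): res(4,10)=22

Residual capacity of (4,10): 22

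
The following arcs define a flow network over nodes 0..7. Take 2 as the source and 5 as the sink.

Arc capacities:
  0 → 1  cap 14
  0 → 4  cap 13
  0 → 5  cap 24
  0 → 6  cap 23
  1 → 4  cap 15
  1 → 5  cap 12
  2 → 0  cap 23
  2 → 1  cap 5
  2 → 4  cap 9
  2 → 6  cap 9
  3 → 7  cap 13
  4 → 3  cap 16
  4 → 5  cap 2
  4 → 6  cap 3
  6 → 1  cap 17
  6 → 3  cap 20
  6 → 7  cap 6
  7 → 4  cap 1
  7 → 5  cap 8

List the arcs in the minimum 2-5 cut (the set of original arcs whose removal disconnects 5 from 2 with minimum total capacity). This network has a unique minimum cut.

augment #1: 2→0→5 push 23
augment #2: 2→1→5 push 5
augment #3: 2→4→5 push 2
augment #4: 2→6→1→5 push 7
augment #5: 2→6→7→5 push 2
augment #6: 2→4→3→7→5 push 6
max flow = 45; residual-reachable set from 2 gives S-side
cut edges (S→T): {(1,5), (2,0), (4,5), (7,5)} total cap 45

Min-cut arcs: {(1,5), (2,0), (4,5), (7,5)} (total capacity 45)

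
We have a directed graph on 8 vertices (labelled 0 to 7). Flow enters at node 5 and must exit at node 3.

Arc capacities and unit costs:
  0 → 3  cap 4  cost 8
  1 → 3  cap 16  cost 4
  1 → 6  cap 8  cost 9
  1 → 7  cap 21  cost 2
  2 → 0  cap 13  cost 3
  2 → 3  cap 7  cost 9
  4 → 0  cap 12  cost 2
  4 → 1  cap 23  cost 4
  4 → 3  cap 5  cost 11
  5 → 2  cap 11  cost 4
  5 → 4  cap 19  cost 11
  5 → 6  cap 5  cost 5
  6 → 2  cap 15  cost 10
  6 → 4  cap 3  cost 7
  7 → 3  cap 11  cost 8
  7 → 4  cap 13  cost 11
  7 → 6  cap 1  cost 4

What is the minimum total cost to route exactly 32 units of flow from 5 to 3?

Minimum cost for 32 units: 567

shortest-cost path #1: 5→2→3 push 7 @ unit cost 13 (adds 91)
shortest-cost path #2: 5→2→0→3 push 4 @ unit cost 15 (adds 60)
shortest-cost path #3: 5→4→1→3 push 16 @ unit cost 19 (adds 304)
shortest-cost path #4: 5→4→3 push 3 @ unit cost 22 (adds 66)
shortest-cost path #5: 5→6→4→3 push 2 @ unit cost 23 (adds 46)
total cost = 567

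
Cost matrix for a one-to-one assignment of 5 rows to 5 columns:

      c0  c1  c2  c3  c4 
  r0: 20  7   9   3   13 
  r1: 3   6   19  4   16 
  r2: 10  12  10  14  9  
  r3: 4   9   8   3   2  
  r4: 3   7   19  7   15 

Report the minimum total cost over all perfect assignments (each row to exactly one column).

Minimum assignment cost: 24

optimal assignment: row0→col3 (cost 3), row1→col1 (cost 6), row2→col2 (cost 10), row3→col4 (cost 2), row4→col0 (cost 3)
total = 3 + 6 + 10 + 2 + 3 = 24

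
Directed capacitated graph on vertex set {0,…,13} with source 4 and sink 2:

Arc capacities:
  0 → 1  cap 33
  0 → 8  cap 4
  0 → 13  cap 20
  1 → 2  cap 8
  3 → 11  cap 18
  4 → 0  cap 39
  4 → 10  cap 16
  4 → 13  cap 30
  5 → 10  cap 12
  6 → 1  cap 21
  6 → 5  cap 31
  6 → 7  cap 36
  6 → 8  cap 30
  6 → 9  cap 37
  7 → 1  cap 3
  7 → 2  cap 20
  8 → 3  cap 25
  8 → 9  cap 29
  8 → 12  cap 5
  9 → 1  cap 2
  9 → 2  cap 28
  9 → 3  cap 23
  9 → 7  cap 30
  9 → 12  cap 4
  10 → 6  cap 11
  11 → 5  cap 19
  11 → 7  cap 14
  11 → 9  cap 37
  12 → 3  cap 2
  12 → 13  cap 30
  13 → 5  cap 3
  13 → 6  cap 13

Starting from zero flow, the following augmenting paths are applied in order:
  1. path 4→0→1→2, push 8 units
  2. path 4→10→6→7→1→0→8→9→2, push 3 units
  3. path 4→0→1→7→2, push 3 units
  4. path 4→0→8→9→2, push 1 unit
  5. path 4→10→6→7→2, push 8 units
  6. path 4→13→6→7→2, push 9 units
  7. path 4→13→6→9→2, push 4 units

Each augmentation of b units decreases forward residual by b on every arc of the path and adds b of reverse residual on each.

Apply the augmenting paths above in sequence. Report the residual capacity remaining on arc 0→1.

after path 1 (4→0→1→2, push 8): res(0,1)=25
after path 2 (4→10→6→7→1→0→8→9→2, push 3): res(0,1)=28
after path 3 (4→0→1→7→2, push 3): res(0,1)=25
after path 4 (4→0→8→9→2, push 1): res(0,1)=25
after path 5 (4→10→6→7→2, push 8): res(0,1)=25
after path 6 (4→13→6→7→2, push 9): res(0,1)=25
after path 7 (4→13→6→9→2, push 4): res(0,1)=25

Residual capacity of (0,1): 25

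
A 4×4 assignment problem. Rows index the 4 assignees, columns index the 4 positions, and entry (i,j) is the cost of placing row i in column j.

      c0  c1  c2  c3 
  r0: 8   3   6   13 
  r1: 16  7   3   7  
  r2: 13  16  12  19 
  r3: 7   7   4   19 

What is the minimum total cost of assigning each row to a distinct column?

Minimum assignment cost: 27

optimal assignment: row0→col1 (cost 3), row1→col3 (cost 7), row2→col0 (cost 13), row3→col2 (cost 4)
total = 3 + 7 + 13 + 4 = 27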